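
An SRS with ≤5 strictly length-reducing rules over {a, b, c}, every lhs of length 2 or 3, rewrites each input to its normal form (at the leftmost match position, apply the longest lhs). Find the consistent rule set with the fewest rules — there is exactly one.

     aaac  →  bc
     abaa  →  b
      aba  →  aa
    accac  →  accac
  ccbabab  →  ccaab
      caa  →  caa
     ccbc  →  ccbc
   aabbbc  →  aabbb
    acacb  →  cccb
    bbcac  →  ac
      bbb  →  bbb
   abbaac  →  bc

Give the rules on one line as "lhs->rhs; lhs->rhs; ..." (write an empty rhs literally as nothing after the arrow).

aaa->b; aca->cc; ba->a; bbc->bb

  | aaac => bc
  | abaa => aaa => b
  | aba => aa
  | accac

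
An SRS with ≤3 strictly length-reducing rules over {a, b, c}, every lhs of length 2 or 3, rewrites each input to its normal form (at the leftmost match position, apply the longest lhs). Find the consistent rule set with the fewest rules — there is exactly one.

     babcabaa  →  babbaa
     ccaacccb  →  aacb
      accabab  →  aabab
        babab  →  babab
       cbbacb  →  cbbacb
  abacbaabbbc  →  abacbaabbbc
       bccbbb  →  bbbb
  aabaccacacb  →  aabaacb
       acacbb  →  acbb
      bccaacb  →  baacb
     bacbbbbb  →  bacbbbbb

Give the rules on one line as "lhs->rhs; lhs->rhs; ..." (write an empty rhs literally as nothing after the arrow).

ca->; cc->

  | babcabaa => babbaa
  | ccaacccb => aacccb => aacb
  | accabab => aabab
  | babab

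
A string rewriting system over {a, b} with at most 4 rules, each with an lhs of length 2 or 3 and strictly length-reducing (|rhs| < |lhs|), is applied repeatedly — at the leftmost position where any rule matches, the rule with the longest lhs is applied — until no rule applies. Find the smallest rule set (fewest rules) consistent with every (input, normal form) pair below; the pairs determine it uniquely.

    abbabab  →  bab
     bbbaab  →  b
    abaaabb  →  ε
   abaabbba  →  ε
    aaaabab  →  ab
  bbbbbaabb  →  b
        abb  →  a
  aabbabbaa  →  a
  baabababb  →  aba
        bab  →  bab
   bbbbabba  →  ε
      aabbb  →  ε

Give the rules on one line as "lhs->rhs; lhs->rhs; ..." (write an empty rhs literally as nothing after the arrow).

  | abbabab => aabab => aaab => bab
  | bbbaab => baab => baa => b
  | abaaabb => abbabb => aabb => aab => aa => ε
  | abaabbba => abaabba => abaaba => abaaa => abba => aa => ε

aa->; aaa->ba; aab->aa; bb->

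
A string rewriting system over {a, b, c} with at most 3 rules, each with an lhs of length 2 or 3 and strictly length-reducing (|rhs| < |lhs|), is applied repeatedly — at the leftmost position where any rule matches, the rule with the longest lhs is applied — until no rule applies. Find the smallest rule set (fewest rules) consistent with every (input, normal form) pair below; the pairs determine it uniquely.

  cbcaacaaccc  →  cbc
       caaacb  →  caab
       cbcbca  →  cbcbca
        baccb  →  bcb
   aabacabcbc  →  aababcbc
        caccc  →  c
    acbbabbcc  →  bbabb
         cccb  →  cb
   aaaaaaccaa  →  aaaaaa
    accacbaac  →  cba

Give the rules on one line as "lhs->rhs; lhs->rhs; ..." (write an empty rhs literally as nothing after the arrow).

  | cbcaacaaccc => cbcaaaccc => cbcaacc => cbcac => cbc
  | caaacb => caab
  | cbcbca
  | baccb => bcb

ac->; cc->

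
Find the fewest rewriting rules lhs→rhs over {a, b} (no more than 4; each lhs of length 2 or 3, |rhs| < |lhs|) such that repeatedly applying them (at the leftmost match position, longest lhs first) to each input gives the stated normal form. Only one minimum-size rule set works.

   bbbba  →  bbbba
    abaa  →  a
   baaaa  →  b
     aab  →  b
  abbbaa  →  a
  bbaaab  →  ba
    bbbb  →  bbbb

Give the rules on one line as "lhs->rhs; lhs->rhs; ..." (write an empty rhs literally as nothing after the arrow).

aa->; ab->a; bab->a

  | bbbba
  | abaa => aaa => a
  | baaaa => baa => b
  | aab => b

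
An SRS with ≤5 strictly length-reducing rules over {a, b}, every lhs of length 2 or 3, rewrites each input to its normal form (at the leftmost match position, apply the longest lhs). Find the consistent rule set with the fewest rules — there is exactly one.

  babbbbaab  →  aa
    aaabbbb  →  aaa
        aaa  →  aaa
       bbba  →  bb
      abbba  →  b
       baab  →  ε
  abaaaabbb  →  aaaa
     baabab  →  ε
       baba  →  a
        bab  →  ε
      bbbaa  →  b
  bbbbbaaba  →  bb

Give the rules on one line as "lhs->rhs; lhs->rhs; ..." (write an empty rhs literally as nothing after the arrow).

aab->aa; ab->; ba->; bab->ba

  | babbbbaab => babbbaab => babbaab => babaab => baaab => aab => aa
  | aaabbbb => aaabbb => aaabb => aaab => aaa
  | aaa
  | bbba => bb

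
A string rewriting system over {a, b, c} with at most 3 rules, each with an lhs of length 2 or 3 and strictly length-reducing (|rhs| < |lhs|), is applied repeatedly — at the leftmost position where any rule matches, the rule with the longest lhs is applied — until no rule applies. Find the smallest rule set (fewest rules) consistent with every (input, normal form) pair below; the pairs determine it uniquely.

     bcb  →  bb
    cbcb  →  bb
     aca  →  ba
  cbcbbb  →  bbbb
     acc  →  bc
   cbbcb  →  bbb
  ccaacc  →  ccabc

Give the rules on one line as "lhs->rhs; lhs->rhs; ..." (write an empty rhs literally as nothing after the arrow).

ac->b; cb->b

  | bcb => bb
  | cbcb => bcb => bb
  | aca => ba
  | cbcbbb => bcbbb => bbbb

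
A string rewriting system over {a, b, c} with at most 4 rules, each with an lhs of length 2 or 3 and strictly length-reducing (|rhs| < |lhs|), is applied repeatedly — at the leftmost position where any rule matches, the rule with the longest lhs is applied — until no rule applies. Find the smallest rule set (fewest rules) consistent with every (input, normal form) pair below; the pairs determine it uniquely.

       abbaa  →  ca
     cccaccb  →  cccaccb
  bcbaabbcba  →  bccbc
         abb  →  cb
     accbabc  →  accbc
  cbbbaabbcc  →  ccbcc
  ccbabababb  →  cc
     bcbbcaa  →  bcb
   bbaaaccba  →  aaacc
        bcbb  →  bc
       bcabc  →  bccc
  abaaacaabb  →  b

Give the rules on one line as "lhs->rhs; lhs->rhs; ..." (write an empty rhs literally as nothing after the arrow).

ab->c; ba->; bb->; caa->b

  | abbaa => cbaa => ca
  | cccaccb
  | bcbaabbcba => bcabbcba => bccbcba => bccbc
  | abb => cb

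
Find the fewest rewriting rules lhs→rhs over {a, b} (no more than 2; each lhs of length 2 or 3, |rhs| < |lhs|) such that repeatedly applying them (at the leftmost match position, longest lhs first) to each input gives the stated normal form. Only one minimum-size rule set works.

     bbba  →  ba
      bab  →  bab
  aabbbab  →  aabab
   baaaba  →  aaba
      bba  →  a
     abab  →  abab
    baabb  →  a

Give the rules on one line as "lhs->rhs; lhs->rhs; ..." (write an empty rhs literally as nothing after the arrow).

baa->a; bb->

  | bbba => ba
  | bab
  | aabbbab => aabab
  | baaaba => aaba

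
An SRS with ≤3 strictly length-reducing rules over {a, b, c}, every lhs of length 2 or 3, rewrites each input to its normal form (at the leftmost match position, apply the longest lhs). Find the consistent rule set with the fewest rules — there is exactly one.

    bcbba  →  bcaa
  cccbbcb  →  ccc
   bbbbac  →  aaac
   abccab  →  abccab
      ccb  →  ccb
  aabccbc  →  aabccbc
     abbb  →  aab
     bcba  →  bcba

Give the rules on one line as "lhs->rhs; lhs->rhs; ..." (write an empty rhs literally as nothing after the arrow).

acb->; bb->a

  | bcbba => bcaa
  | cccbbcb => cccacb => ccc
  | bbbbac => abbac => aaac
  | abccab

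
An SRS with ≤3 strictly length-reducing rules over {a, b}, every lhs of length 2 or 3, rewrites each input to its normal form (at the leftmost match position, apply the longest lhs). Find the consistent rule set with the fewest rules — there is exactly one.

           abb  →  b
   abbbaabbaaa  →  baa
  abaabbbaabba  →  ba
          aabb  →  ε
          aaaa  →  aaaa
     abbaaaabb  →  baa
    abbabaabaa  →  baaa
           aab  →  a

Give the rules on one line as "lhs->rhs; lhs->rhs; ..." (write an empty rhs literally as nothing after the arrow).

  | abb => b
  | abbbaabbaaa => bbaabbaaa => babbaaa => bbaaa => baa
  | abaabbbaabba => aabbbaabba => abbaabba => baabba => baba => ba
  | aabb => ab => ε

ab->; bba->b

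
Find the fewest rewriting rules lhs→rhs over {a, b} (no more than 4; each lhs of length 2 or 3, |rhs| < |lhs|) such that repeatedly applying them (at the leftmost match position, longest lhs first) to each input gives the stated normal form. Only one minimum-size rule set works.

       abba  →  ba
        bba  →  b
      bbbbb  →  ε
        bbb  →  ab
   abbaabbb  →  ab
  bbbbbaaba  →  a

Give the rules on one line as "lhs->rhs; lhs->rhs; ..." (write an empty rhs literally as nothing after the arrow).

aa->b; aab->; bb->a

  | abba => aaa => ba
  | bba => aa => b
  | bbbbb => abbb => aab => ε
  | bbb => ab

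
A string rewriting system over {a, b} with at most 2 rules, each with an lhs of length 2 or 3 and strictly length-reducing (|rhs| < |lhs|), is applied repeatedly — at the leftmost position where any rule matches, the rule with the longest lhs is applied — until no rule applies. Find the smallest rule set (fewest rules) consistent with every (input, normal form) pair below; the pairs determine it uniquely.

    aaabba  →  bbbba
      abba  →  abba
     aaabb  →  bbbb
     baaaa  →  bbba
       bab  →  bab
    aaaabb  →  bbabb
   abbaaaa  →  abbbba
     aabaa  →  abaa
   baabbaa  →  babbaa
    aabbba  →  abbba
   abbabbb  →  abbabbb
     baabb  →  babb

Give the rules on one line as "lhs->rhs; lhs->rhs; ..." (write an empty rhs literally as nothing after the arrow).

  | aaabba => bbbba
  | abba
  | aaabb => bbbb
  | baaaa => bbba

aaa->bb; aab->ab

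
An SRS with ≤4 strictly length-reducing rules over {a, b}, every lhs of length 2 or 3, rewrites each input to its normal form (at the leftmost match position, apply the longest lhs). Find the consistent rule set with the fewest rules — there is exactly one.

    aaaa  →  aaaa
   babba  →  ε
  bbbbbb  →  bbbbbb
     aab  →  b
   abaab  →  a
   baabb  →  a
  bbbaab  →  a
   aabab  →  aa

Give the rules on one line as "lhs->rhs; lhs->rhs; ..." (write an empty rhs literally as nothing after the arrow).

aab->b; ab->a; ba->; bab->aa

  | aaaa
  | babba => aaba => ba => ε
  | bbbbbb
  | aab => b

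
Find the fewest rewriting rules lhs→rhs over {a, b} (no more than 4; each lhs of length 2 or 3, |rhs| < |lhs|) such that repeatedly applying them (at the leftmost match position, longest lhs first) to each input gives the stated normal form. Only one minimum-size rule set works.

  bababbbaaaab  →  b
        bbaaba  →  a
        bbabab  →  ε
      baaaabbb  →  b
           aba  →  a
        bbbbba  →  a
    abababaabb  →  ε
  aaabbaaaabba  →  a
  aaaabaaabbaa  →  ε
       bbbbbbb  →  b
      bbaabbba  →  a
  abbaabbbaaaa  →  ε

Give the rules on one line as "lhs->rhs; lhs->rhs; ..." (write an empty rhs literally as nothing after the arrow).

aa->; ab->; ba->a; bb->

  | bababbbaaaab => ababbbaaaab => abbbaaaab => bbaaaab => aaaab => aab => b
  | bbaaba => aaba => ba => a
  | bbabab => abab => ab => ε
  | baaaabbb => aaaabbb => aabbb => bbb => b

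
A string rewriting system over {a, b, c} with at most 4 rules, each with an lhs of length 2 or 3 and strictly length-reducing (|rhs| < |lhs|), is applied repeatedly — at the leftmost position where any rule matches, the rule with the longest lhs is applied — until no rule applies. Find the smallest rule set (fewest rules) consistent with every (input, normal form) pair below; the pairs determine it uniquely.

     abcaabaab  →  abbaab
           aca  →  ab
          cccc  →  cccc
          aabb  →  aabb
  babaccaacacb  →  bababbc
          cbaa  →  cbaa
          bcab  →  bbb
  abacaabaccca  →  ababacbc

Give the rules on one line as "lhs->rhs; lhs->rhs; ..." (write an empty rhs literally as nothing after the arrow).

bcb->c; ca->b; caa->; cca->bc

  | abcaabaab => abbaab
  | aca => ab
  | cccc
  | aabb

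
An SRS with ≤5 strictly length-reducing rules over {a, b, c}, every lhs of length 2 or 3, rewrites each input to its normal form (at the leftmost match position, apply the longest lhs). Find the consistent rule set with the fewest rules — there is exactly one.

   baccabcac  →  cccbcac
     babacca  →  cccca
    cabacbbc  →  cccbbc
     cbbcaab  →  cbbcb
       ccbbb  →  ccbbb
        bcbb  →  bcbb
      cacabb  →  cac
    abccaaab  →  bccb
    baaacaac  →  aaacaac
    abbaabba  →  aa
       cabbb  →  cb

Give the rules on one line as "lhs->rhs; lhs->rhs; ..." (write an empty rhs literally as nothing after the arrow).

ab->b; abb->; ba->c; baa->aa

  | baccabcac => cccabcac => cccbcac
  | babacca => cbacca => cccca
  | cabacbbc => cbacbbc => cccbbc
  | cbbcaab => cbbcab => cbbcb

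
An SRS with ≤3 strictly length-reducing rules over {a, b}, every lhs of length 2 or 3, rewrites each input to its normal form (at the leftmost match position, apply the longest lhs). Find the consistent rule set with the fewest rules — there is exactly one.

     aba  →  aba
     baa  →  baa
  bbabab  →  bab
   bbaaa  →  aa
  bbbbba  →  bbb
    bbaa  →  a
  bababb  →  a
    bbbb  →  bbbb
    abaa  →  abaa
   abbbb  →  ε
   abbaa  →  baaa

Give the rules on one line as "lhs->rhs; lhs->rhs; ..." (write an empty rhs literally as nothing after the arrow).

abb->ba; bba->

  | aba
  | baa
  | bbabab => bab
  | bbaaa => aa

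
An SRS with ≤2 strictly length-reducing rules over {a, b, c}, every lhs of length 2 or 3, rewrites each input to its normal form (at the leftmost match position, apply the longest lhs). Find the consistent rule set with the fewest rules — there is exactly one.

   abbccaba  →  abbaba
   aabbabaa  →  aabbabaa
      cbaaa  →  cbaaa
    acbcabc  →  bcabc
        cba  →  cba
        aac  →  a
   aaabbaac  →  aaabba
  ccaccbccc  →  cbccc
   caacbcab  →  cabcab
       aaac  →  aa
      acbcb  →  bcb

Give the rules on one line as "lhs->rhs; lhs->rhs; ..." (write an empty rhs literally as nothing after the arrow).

  | abbccaba => abbaba
  | aabbabaa
  | cbaaa
  | acbcabc => bcabc

ac->; cca->a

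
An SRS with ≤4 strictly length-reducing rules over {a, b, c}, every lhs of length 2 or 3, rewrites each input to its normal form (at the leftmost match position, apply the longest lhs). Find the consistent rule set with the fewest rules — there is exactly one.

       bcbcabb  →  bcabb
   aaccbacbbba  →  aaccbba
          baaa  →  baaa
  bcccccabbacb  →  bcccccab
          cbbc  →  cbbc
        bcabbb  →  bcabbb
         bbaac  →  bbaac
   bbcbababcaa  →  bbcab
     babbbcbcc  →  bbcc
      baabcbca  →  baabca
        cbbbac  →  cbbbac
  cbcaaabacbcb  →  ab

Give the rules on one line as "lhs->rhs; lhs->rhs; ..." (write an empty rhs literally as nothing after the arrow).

acb->ab; bab->; caa->; cbc->c

  | bcbcabb => bcabb
  | aaccbacbbba => aaccbabbba => aaccbba
  | baaa
  | bcccccabbacb => bcccccabbab => bcccccab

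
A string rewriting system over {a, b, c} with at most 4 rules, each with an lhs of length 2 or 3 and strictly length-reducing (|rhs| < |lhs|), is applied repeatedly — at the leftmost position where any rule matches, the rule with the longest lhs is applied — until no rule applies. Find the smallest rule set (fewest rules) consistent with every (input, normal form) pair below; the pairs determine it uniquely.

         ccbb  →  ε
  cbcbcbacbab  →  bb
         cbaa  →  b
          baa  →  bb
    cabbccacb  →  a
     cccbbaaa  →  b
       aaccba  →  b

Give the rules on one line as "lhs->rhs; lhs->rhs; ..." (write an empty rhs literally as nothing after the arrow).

  | ccbb => cb => ε
  | cbcbcbacbab => cbcbacbab => cbacbab => acbab => aab => bb
  | cbaa => aa => b
  | baa => bb

aa->b; bbc->a; ca->; cb->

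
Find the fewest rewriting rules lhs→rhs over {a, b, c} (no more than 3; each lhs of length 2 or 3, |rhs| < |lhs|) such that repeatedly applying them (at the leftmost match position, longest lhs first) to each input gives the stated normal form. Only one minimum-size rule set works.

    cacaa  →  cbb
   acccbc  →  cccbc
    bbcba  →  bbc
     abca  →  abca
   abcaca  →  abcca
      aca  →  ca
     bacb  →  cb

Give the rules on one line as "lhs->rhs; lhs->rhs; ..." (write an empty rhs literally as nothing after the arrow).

  | cacaa => ccaa => cbb
  | acccbc => cccbc
  | bbcba => bbc
  | abca

ac->c; ba->; caa->bb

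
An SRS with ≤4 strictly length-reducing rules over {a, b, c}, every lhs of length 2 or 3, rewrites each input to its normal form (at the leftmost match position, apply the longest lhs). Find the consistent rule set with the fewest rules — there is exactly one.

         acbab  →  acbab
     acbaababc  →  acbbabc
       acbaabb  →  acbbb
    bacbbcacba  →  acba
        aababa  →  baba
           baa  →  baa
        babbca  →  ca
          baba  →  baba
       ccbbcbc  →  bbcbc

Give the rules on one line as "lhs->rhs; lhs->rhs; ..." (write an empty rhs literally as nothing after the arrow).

aab->b; bac->c; bca->ca; cc->

  | acbab
  | acbaababc => acbbabc
  | acbaabb => acbbb
  | bacbbcacba => cbbcacba => cbcacba => ccacba => acba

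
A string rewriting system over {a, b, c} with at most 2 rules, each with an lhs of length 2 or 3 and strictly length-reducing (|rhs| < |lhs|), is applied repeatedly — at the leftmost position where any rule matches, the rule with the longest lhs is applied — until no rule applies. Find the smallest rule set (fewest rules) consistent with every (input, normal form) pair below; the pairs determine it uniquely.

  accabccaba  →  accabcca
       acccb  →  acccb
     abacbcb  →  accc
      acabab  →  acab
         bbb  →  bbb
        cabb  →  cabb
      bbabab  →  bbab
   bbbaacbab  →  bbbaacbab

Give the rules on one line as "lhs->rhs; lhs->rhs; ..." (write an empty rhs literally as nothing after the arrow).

aba->a; bcb->cc

  | accabccaba => accabcca
  | acccb
  | abacbcb => acbcb => accc
  | acabab => acab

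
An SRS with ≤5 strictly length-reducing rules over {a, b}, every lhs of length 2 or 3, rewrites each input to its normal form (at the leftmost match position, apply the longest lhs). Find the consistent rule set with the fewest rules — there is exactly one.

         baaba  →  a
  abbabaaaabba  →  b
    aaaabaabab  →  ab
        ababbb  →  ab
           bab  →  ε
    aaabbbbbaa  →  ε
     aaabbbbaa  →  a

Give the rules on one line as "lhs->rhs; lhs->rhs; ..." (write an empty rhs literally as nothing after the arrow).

aa->; aba->a; ba->b; bb->

  | baaba => baba => bba => a
  | abbabaaaabba => aabaaaabba => baaaabba => baaabba => baabba => babba => bbba => ba => b
  | aaaabaabab => aabaabab => baabab => babab => bbab => ab
  | ababbb => abbb => ab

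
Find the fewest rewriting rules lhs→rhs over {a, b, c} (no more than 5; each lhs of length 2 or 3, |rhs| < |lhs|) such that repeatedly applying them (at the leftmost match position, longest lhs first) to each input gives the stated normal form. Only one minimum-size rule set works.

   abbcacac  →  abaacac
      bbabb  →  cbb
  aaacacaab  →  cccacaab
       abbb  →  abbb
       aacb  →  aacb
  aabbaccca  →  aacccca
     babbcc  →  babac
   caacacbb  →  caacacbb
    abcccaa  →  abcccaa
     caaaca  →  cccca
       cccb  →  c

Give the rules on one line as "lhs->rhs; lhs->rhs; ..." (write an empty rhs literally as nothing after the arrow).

  | abbcacac => abaacac
  | bbabb => cbb
  | aaacacaab => cccacaab
  | abbb

aaa->cc; bba->c; bbc->ba; ccb->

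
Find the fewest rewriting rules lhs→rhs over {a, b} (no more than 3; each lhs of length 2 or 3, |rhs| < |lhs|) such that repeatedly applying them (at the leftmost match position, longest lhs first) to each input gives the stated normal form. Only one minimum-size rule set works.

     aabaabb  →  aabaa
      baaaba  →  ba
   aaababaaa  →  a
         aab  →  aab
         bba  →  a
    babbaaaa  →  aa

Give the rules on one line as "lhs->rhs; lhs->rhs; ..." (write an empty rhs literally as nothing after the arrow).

  | aabaabb => aabaa
  | baaaba => bbba => ba
  | aaababaaa => bbabaaa => abaaa => abb => a
  | aab

aaa->b; bb->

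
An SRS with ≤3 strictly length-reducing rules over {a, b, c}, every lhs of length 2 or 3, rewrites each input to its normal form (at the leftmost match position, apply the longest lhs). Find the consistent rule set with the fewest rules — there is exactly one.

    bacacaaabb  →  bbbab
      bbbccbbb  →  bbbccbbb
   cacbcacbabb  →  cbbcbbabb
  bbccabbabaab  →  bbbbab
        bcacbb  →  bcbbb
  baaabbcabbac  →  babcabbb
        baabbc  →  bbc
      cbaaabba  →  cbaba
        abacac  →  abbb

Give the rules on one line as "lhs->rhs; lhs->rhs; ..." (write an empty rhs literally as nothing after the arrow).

aab->; ac->b; cca->

  | bacacaaabb => bbacaaabb => bbbaaabb => bbbab
  | bbbccbbb
  | cacbcacbabb => cbbcacbabb => cbbcbbabb
  | bbccabbabaab => bbbbabaab => bbbbab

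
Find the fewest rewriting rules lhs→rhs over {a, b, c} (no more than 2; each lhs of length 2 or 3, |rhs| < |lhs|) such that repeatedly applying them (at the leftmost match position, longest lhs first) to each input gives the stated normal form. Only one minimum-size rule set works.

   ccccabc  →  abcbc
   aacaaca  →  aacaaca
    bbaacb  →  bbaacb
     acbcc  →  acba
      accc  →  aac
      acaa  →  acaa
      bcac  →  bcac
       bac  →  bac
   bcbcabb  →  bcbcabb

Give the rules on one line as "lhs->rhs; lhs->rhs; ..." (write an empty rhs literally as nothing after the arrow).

  | ccccabc => accabc => abcbc
  | aacaaca
  | bbaacb
  | acbcc => acba

cc->a; cca->bc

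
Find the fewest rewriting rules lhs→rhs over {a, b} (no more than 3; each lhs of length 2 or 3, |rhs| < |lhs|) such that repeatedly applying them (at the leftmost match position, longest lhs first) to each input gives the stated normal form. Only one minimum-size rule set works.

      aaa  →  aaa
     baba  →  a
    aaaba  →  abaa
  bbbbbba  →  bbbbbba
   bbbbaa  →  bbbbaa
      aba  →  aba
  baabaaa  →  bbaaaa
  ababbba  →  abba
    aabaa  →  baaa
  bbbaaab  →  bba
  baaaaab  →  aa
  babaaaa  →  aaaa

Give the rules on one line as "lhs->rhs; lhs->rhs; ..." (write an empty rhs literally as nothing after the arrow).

aab->ba; bab->

  | aaa
  | baba => a
  | aaaba => abaa
  | bbbbbba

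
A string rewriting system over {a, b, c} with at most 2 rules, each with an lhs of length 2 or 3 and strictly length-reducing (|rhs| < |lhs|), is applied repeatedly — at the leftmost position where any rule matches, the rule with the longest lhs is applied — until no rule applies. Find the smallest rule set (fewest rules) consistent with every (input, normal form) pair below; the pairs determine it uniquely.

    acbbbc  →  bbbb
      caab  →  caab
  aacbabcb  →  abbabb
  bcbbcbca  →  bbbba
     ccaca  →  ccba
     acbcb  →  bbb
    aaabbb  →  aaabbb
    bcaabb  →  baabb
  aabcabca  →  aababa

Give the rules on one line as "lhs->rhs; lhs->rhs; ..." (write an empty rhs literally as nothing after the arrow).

  | acbbbc => bbbbc => bbbb
  | caab
  | aacbabcb => abbabcb => abbabb
  | bcbbcbca => bbbcbca => bbbbca => bbbba

ac->b; bc->b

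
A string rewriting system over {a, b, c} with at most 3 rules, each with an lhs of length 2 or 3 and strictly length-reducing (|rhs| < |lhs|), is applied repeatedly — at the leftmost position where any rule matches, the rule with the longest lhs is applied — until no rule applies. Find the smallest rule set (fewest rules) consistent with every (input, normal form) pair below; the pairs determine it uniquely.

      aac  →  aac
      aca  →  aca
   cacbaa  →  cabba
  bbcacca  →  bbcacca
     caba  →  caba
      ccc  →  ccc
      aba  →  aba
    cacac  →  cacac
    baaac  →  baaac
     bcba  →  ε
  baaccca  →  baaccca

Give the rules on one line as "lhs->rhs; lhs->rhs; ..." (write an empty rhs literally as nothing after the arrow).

  | aac
  | aca
  | cacbaa => cabba
  | bbcacca

bbb->; cba->bb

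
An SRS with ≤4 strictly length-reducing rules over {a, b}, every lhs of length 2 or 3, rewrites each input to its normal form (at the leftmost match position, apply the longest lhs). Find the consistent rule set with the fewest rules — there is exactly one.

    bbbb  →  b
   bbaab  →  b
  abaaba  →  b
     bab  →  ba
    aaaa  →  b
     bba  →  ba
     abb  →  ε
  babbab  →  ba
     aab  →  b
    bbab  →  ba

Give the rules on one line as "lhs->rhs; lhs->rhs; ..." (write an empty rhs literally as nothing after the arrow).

aa->b; ab->a; abb->; bb->b

  | bbbb => bbb => bb => b
  | bbaab => baab => bbb => bb => b
  | abaaba => aaaba => baba => baa => bb => b
  | bab => ba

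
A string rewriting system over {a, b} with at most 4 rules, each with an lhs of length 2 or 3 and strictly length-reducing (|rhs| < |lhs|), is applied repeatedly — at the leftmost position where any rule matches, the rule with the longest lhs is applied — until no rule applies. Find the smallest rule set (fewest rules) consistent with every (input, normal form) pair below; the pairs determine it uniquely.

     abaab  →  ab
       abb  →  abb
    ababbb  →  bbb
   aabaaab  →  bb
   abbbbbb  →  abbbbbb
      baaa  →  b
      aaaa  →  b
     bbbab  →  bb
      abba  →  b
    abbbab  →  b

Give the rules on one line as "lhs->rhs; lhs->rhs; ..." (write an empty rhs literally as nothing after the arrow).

  | abaab => ab
  | abb
  | ababbb => bbb
  | aabaaab => bbaaab => aaab => bab => bb

aa->b; aba->; ba->b; bba->a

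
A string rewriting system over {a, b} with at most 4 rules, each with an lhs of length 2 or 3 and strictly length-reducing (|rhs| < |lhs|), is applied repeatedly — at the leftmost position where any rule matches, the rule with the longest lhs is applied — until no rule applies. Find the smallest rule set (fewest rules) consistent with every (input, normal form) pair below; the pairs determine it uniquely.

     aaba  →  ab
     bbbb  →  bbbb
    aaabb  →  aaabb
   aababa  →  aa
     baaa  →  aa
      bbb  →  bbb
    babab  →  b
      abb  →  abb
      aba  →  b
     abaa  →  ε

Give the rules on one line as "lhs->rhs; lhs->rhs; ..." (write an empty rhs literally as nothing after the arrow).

  | aaba => ab
  | bbbb
  | aaabb
  | aababa => abba => aa

aba->b; ba->; bba->a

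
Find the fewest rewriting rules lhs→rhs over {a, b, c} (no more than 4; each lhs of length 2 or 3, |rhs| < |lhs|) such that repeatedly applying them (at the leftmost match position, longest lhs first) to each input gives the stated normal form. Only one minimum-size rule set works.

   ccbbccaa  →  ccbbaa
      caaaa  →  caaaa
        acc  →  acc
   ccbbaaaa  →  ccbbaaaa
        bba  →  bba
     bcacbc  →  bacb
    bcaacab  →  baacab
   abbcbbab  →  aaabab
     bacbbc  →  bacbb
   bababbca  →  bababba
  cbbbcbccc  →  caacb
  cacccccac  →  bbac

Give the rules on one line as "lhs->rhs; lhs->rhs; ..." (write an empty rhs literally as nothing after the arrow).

bbb->aa; bc->b; cac->bb

  | ccbbccaa => ccbbcaa => ccbbaa
  | caaaa
  | acc
  | ccbbaaaa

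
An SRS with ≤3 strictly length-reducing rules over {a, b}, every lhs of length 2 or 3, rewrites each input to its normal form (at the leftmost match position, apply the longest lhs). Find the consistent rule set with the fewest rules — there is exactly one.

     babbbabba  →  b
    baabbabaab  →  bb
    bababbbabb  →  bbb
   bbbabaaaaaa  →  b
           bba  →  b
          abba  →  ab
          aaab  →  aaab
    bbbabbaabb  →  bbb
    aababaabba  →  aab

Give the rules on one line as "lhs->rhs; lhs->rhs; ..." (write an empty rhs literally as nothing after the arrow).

ba->b; bba->ba

  | babbbabba => bbbbabba => bbbabba => bbabba => babba => bbba => bba => ba => b
  | baabbabaab => babbabaab => bbbabaab => bbabaab => babaab => bbaab => baab => bab => bb
  | bababbbabb => bbabbbabb => babbbabb => bbbbabb => bbbabb => bbabb => babb => bbb
  | bbbabaaaaaa => bbabaaaaaa => babaaaaaa => bbaaaaaa => baaaaaa => baaaaa => baaaa => baaa => baa => ba => b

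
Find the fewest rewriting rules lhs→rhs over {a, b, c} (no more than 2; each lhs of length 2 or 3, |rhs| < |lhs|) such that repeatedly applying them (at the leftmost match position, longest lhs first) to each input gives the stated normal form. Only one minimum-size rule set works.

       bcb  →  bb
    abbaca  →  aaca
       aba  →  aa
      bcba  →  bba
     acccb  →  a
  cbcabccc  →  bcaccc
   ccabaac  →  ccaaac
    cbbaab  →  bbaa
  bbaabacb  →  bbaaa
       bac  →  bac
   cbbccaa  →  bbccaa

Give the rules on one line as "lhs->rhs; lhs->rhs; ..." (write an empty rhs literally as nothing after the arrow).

ab->a; cb->b

  | bcb => bb
  | abbaca => abaca => aaca
  | aba => aa
  | bcba => bba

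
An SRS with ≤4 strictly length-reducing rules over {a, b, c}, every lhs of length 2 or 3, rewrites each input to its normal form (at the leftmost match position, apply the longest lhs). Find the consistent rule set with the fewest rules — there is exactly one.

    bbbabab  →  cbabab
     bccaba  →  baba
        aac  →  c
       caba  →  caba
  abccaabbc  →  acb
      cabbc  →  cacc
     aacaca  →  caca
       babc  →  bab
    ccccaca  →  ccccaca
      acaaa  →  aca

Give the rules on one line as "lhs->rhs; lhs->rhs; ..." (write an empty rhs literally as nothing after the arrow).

  | bbbabab => cbabab
  | bccaba => bcaba => baba
  | aac => c
  | caba

aa->; bb->c; bc->b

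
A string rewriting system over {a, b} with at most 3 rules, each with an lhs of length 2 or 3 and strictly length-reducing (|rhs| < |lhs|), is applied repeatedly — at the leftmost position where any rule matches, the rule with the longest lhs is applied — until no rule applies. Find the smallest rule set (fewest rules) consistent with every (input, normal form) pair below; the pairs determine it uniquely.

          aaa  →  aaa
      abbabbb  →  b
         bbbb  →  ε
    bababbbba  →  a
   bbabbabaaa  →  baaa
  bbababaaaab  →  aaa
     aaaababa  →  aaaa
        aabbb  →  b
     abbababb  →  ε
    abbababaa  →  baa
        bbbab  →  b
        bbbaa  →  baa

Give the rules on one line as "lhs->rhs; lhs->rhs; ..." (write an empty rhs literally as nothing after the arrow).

  | aaa
  | abbabbb => babbb => bbb => b
  | bbbb => bb => ε
  | bababbbba => babbbba => bbbba => bba => a

ab->; bb->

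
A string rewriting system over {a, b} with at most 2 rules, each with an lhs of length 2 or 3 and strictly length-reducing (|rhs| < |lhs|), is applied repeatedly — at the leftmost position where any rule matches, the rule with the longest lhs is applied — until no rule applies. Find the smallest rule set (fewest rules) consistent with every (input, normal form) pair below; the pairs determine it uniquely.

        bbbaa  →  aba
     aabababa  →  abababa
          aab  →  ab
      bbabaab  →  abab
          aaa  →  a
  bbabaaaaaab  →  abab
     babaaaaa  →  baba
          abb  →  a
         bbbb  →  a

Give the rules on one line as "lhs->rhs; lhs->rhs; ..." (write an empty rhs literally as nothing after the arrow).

aa->a; bb->a

  | bbbaa => abaa => aba
  | aabababa => abababa
  | aab => ab
  | bbabaab => aabaab => abaab => abab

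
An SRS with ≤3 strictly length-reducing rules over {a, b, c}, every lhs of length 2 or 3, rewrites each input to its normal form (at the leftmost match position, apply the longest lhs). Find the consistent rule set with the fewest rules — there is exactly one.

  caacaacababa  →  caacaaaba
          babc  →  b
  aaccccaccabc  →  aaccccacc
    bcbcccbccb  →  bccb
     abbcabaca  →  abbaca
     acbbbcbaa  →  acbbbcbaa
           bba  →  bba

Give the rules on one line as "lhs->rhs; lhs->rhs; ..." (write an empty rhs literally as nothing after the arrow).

abc->; cab->; cbc->

  | caacaacababa => caacaaaba
  | babc => b
  | aaccccaccabc => aaccccacc
  | bcbcccbccb => bccbccb => bccb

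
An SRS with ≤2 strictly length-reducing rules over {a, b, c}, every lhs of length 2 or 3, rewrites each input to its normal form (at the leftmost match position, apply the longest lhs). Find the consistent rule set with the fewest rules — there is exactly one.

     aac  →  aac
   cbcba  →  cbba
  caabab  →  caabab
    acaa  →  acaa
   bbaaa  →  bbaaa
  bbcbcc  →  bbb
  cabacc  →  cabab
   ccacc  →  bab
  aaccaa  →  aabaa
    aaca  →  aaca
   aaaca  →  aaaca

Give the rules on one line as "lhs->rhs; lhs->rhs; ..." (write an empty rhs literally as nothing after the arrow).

  | aac
  | cbcba => cbba
  | caabab
  | acaa

bc->b; cc->b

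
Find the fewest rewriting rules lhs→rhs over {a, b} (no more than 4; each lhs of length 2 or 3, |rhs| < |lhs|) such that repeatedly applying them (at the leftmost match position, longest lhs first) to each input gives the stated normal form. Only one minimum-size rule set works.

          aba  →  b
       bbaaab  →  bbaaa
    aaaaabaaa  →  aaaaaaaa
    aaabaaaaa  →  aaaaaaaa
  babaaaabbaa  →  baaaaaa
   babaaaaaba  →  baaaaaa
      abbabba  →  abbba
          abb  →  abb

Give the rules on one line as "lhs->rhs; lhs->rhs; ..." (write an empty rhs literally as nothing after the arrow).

aab->aa; aba->b; bab->b

  | aba => b
  | bbaaab => bbaaa
  | aaaaabaaa => aaaaaaaa
  | aaabaaaaa => aaaaaaaa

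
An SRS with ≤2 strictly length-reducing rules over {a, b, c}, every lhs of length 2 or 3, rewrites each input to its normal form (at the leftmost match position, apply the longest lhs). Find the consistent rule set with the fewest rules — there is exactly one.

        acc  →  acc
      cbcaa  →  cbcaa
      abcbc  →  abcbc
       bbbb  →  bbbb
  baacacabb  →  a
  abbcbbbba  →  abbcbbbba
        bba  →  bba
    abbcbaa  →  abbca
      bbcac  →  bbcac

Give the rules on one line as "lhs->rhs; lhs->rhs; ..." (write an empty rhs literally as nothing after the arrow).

baa->a; cab->

  | acc
  | cbcaa
  | abcbc
  | bbbb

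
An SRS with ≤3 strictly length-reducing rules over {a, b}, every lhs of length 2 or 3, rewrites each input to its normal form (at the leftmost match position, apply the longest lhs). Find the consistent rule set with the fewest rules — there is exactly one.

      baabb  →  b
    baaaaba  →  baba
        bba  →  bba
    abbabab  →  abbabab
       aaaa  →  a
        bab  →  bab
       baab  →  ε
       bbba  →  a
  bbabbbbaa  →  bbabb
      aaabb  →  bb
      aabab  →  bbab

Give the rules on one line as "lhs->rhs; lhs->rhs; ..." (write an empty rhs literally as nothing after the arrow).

  | baabb => bbbb => b
  | baaaaba => baba
  | bba
  | abbabab

aa->b; aaa->; bbb->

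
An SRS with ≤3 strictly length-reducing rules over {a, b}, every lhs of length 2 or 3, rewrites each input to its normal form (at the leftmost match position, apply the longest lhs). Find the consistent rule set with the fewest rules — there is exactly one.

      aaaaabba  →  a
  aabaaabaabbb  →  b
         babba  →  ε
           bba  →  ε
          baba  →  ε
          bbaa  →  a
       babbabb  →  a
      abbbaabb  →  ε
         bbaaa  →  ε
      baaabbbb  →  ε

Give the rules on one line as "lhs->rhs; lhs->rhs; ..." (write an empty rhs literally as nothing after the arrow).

  | aaaaabba => aaabba => abba => aaa => a
  | aabaaabaabbb => baaabaabbb => aabaabbb => baabbb => abbb => aab => b
  | babba => bba => aa => ε
  | bba => aa => ε

aa->; ba->; bb->a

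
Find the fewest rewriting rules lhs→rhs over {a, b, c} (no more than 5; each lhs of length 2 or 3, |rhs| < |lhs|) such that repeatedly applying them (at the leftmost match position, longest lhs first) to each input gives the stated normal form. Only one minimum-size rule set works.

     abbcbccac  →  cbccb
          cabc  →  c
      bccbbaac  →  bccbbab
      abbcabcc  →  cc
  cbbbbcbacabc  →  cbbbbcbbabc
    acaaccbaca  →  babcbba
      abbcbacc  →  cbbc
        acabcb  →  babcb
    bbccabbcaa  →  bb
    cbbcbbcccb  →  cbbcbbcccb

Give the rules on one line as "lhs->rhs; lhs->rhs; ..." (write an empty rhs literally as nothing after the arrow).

abb->; ac->b; bca->ac; cab->

  | abbcbccac => cbccac => cbccb
  | cabc => c
  | bccbbaac => bccbbab
  | abbcabcc => cabcc => cc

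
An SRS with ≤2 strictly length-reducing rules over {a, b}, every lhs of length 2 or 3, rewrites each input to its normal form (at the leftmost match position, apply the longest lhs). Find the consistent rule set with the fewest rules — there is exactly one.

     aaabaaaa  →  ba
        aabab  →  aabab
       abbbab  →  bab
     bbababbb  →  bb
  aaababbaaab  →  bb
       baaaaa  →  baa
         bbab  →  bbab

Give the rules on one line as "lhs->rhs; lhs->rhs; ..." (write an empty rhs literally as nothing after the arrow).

  | aaabaaaa => baaaa => ba
  | aabab
  | abbbab => bab
  | bbababbb => bbabb => bb

aaa->; abb->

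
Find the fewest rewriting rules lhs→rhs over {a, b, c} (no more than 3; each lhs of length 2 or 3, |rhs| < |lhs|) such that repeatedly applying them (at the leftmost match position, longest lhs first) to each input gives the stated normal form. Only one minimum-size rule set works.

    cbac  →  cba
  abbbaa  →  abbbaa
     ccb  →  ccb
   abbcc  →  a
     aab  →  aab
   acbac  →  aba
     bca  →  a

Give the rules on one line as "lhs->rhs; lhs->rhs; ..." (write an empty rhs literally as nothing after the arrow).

ac->a; bc->

  | cbac => cba
  | abbbaa
  | ccb
  | abbcc => abc => a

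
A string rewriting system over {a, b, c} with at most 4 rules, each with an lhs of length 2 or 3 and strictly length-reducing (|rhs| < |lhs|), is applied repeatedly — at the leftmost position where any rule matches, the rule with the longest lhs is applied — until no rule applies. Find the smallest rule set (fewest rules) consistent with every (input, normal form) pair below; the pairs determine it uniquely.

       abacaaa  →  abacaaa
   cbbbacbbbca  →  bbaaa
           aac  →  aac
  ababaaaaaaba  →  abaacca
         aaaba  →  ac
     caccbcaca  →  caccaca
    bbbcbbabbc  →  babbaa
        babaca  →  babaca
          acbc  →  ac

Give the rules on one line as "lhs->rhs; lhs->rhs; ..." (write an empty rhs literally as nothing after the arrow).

  | abacaaa
  | cbbbacbbbca => bbacbbbca => bbabbca => bbaaa
  | aac
  | ababaaaaaaba => ababaaaabca => ababaabcca => ababbccca => abaacca

aab->bc; bbc->a; bca->c; cb->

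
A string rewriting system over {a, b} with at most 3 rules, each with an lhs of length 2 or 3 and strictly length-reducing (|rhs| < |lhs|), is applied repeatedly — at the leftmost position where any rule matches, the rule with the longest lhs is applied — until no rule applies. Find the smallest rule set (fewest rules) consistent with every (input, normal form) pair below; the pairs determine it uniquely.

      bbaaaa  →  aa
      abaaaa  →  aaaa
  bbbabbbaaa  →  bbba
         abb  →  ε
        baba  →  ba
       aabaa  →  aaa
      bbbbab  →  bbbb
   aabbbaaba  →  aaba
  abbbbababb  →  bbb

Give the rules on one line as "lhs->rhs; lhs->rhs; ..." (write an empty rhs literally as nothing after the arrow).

abb->; baa->a; bab->b

  | bbaaaa => baaa => aa
  | abaaaa => aaaa
  | bbbabbbaaa => bbbbbaaa => bbbbaa => bbba
  | abb => ε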